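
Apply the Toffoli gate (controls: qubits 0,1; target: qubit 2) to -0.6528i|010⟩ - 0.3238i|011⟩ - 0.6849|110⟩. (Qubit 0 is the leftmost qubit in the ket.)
-0.6528i|010⟩ - 0.3238i|011⟩ - 0.6849|111⟩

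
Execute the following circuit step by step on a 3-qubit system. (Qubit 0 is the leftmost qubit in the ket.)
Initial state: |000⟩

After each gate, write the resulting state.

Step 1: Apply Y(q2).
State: i|001⟩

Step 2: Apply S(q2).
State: -|001⟩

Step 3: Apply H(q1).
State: -1/√2|001⟩ - 1/√2|011⟩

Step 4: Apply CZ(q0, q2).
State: -1/√2|001⟩ - 1/√2|011⟩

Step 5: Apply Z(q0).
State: -1/√2|001⟩ - 1/√2|011⟩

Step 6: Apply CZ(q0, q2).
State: -1/√2|001⟩ - 1/√2|011⟩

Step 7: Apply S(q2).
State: -(1/√2)i|001⟩ - (1/√2)i|011⟩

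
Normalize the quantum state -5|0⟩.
-|0⟩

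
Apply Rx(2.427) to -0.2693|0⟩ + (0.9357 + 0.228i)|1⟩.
(0.1194 - 0.8766i)|0⟩ + (0.3273 + 0.332i)|1⟩

Rx(2.427) = [[cos(θ/2), −i·sin(θ/2)], [−i·sin(θ/2), cos(θ/2)]]; θ = 2.427, cos(θ/2) ≈ 0.349743, sin(θ/2) ≈ 0.936846.
With a = amp(|0⟩) = -0.2693 and b = amp(|1⟩) = (0.9357 + 0.228i):
new amp(|0⟩) = (0.349743)·a + (-0.936846i)·b = (0.1194 - 0.8766i)
new amp(|1⟩) = (-0.936846i)·a + (0.349743)·b = (0.3273 + 0.332i)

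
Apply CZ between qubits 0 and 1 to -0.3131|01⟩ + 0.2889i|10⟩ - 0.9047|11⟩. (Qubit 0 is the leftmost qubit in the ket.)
-0.3131|01⟩ + 0.2889i|10⟩ + 0.9047|11⟩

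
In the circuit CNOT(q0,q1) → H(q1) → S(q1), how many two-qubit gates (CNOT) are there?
1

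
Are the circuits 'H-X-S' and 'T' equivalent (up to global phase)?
No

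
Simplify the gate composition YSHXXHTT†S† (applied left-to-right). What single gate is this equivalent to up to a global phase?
Y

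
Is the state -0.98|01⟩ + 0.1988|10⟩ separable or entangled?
Entangled

Writing the state as a|00⟩ + b|01⟩ + c|10⟩ + d|11⟩, it is a product state iff ad − bc = 0.
Here (a, b, c, d) = (0, -0.98, 0.1988, 0): ad − bc = (0)(0) − (-0.98)(0.1988) = 0.1948 ≠ 0, so the state is entangled.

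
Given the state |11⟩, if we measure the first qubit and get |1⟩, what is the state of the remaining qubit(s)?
|1⟩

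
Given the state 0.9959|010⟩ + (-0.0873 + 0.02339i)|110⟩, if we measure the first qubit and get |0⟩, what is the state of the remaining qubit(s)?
|10⟩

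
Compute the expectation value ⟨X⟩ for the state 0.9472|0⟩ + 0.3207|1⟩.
0.6075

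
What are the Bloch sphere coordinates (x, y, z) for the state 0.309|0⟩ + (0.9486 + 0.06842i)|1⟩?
(0.5862, 0.04228, -0.809)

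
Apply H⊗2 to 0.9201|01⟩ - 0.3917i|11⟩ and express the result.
(0.4601 - 0.1959i)|00⟩ + (-0.4601 + 0.1959i)|01⟩ + (0.4601 + 0.1959i)|10⟩ + (-0.4601 - 0.1959i)|11⟩

H⊗2 gives amp(|y⟩) = (1/2) Σ_x (−1)^(x·y) amp(|x⟩), where x·y is the number of positions in which both x and y have a 1.
|00⟩: (0.9201 - 0.3917i)/2 = (0.4601 - 0.1959i)
|01⟩: (-0.9201 + 0.3917i)/2 = (-0.4601 + 0.1959i)
|10⟩: (0.9201 + 0.3917i)/2 = (0.4601 + 0.1959i)
|11⟩: (-0.9201 - 0.3917i)/2 = (-0.4601 - 0.1959i)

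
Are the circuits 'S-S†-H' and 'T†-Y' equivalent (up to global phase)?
No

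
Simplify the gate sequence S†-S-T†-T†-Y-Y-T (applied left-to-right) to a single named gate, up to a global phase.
T†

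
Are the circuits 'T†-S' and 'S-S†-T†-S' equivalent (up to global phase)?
Yes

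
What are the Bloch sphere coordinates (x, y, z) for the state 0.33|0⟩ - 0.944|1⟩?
(-0.623, 0, -0.7822)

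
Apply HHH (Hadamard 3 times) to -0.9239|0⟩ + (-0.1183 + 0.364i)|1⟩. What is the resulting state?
(-0.7369 + 0.2574i)|0⟩ + (-0.5696 - 0.2574i)|1⟩

H² = I, so H^3 = H: a single Hadamard. With (a, b) = (-0.9239, (-0.1183 + 0.364i)), H gives ((a + b)/√2, (a − b)/√2) = ((-0.7369 + 0.2574i), (-0.5696 - 0.2574i)).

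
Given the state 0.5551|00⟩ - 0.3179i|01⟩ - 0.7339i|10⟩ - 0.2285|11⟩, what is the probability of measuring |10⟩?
0.5386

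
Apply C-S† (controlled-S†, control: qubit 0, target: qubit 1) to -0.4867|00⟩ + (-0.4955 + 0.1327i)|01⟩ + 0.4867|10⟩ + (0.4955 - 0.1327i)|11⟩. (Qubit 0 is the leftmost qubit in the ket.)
-0.4867|00⟩ + (-0.4955 + 0.1327i)|01⟩ + 0.4867|10⟩ + (-0.1327 - 0.4955i)|11⟩

C-S† leaves the control-|0⟩ kets |00⟩, |01⟩ unchanged and applies S† to qubit 1 on the control-|1⟩ pair (|10⟩, |11⟩).
S† = [[1, 0], [0, -i]].
With a = amp(|10⟩) = 0.4867 and b = amp(|11⟩) = (0.4955 - 0.1327i):
new amp(|10⟩) = (1)·a = 0.4867
new amp(|11⟩) = (-i)·b = (-0.1327 - 0.4955i)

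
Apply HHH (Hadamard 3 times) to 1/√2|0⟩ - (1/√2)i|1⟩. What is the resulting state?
(1/2 - (1/2)i)|0⟩ + (1/2 + (1/2)i)|1⟩

H² = I, so H^3 = H: a single Hadamard. With (a, b) = (1/√2, -(1/√2)i), H gives ((a + b)/√2, (a − b)/√2) = ((1/2 - (1/2)i), (1/2 + (1/2)i)).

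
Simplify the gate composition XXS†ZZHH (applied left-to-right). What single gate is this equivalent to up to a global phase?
S†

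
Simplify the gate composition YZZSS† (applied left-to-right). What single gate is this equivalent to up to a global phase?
Y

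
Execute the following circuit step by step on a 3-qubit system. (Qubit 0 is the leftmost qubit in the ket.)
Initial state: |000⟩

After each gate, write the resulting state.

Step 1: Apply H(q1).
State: 1/√2|000⟩ + 1/√2|010⟩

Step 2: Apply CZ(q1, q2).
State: 1/√2|000⟩ + 1/√2|010⟩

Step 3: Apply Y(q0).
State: (1/√2)i|100⟩ + (1/√2)i|110⟩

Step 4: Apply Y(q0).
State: 1/√2|000⟩ + 1/√2|010⟩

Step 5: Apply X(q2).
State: 1/√2|001⟩ + 1/√2|011⟩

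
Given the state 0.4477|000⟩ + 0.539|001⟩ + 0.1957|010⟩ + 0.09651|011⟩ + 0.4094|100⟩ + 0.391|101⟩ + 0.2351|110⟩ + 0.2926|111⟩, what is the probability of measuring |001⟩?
0.2905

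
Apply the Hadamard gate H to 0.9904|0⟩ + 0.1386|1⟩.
0.7983|0⟩ + 0.6023|1⟩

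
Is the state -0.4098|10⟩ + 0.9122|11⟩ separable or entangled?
Separable

Writing the state as a|00⟩ + b|01⟩ + c|10⟩ + d|11⟩, it is a product state iff ad − bc = 0.
Here (a, b, c, d) = (0, 0, -0.4098, 0.9122): ad − bc = (0)(0.9122) − (0)(-0.4098) = 0, so the state is separable.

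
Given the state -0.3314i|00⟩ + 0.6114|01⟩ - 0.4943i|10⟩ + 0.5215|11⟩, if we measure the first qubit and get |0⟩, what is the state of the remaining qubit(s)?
-0.4765i|0⟩ + 0.8792|1⟩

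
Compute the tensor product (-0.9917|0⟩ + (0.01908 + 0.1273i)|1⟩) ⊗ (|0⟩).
-0.9917|00⟩ + (0.01908 + 0.1273i)|10⟩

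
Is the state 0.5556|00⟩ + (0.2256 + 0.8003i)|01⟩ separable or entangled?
Separable

Writing the state as a|00⟩ + b|01⟩ + c|10⟩ + d|11⟩, it is a product state iff ad − bc = 0.
Here (a, b, c, d) = (0.5556, (0.2256 + 0.8003i), 0, 0): ad − bc = (0.5556)(0) − (0.2256 + 0.8003i)(0) = 0, so the state is separable.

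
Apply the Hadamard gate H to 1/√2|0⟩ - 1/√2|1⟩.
|1⟩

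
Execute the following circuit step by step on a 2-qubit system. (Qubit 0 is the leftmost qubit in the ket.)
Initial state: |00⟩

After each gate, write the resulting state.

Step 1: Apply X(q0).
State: |10⟩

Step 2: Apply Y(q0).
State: -i|00⟩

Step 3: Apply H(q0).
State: -(1/√2)i|00⟩ - (1/√2)i|10⟩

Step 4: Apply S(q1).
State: -(1/√2)i|00⟩ - (1/√2)i|10⟩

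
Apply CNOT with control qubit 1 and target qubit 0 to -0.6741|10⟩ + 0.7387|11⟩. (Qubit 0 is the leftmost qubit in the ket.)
0.7387|01⟩ - 0.6741|10⟩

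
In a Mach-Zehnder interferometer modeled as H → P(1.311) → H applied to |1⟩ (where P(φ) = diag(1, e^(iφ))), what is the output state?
(0.3716 - 0.4832i)|0⟩ + (0.6284 + 0.4832i)|1⟩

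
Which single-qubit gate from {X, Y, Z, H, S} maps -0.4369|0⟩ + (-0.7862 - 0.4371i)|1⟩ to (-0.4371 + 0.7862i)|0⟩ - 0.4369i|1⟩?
Y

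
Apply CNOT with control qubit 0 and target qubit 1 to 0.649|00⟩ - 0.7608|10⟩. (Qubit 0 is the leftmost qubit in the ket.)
0.649|00⟩ - 0.7608|11⟩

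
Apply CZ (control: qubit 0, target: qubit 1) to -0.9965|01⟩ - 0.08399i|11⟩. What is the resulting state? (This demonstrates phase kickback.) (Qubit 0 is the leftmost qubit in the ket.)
-0.9965|01⟩ + 0.08399i|11⟩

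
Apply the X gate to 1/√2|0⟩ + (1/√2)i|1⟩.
(1/√2)i|0⟩ + 1/√2|1⟩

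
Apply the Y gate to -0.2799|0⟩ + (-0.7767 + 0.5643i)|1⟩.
(0.5643 + 0.7767i)|0⟩ - 0.2799i|1⟩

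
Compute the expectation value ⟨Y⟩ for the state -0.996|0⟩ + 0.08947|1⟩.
0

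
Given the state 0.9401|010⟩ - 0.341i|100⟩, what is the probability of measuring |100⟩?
0.1163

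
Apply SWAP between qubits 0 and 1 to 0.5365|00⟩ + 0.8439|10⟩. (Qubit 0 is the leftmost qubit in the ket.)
0.5365|00⟩ + 0.8439|01⟩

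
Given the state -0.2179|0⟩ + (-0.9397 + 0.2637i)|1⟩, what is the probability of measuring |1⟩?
0.9526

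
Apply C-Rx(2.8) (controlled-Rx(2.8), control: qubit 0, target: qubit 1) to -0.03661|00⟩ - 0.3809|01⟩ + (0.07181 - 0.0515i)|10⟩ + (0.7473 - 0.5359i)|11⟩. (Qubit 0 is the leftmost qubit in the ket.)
-0.03661|00⟩ - 0.3809|01⟩ + (-0.5159 - 0.7452i)|10⟩ + (0.07627 - 0.1619i)|11⟩

C-Rx(2.8) leaves the control-|0⟩ kets |00⟩, |01⟩ unchanged and applies Rx(2.8) to qubit 1 on the control-|1⟩ pair (|10⟩, |11⟩).
Rx(2.8) = [[cos(θ/2), −i·sin(θ/2)], [−i·sin(θ/2), cos(θ/2)]]; θ = 2.8, cos(θ/2) ≈ 0.169967, sin(θ/2) ≈ 0.98545.
With a = amp(|10⟩) = (0.07181 - 0.0515i) and b = amp(|11⟩) = (0.7473 - 0.5359i):
new amp(|10⟩) = (0.169967)·a + (-0.98545i)·b = (-0.5159 - 0.7452i)
new amp(|11⟩) = (-0.98545i)·a + (0.169967)·b = (0.07627 - 0.1619i)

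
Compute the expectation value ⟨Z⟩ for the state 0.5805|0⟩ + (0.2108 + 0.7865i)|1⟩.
-0.326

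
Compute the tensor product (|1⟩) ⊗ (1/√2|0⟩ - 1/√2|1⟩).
1/√2|10⟩ - 1/√2|11⟩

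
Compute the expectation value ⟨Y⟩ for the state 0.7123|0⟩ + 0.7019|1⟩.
0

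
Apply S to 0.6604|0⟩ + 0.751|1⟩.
0.6604|0⟩ + 0.751i|1⟩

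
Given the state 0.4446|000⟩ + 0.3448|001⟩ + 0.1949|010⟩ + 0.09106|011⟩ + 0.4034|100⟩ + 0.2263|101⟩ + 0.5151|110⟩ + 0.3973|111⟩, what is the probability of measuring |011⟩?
0.008292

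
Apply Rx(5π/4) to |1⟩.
-0.9239i|0⟩ - 0.3827|1⟩

Rx(5π/4) = [[cos(θ/2), −i·sin(θ/2)], [−i·sin(θ/2), cos(θ/2)]]; θ = 5π/4, cos(θ/2) ≈ -0.382683, sin(θ/2) ≈ 0.92388.
With a = amp(|0⟩) = 0 and b = amp(|1⟩) = 1:
new amp(|0⟩) = (-0.382683)·a + (-0.92388i)·b = -0.9239i
new amp(|1⟩) = (-0.92388i)·a + (-0.382683)·b = -0.3827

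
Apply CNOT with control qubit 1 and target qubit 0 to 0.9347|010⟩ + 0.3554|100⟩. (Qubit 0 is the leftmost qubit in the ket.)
0.3554|100⟩ + 0.9347|110⟩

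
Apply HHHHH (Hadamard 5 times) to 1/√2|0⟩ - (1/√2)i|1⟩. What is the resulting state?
(1/2 - (1/2)i)|0⟩ + (1/2 + (1/2)i)|1⟩

H² = I, so H^5 = H: a single Hadamard. With (a, b) = (1/√2, -(1/√2)i), H gives ((a + b)/√2, (a − b)/√2) = ((1/2 - (1/2)i), (1/2 + (1/2)i)).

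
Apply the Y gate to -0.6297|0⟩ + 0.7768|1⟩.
-0.7768i|0⟩ - 0.6297i|1⟩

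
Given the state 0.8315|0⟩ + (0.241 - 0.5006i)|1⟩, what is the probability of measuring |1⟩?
0.3087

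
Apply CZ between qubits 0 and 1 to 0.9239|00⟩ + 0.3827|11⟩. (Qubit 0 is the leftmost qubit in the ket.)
0.9239|00⟩ - 0.3827|11⟩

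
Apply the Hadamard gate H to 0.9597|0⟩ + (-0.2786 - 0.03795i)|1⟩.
(0.4816 - 0.02683i)|0⟩ + (0.8756 + 0.02683i)|1⟩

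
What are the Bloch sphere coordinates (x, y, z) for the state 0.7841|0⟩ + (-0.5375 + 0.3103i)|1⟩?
(-0.8429, 0.4866, 0.2296)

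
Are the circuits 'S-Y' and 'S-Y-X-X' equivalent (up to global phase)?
Yes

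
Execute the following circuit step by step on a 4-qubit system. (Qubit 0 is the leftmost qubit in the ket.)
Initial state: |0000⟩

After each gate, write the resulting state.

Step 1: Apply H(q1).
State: 1/√2|0000⟩ + 1/√2|0100⟩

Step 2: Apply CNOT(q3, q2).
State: 1/√2|0000⟩ + 1/√2|0100⟩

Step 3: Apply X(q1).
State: 1/√2|0000⟩ + 1/√2|0100⟩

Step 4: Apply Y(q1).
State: -(1/√2)i|0000⟩ + (1/√2)i|0100⟩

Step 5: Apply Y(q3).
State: 1/√2|0001⟩ - 1/√2|0101⟩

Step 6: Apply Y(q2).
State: (1/√2)i|0011⟩ - (1/√2)i|0111⟩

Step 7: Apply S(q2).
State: -1/√2|0011⟩ + 1/√2|0111⟩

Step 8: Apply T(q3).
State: (-1/2 - (1/2)i)|0011⟩ + (1/2 + (1/2)i)|0111⟩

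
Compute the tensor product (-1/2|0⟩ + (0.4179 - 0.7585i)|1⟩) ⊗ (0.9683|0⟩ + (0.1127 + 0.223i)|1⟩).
-0.4842|00⟩ + (-0.05635 - 0.1115i)|01⟩ + (0.4047 - 0.7345i)|10⟩ + (0.2162 + 0.007709i)|11⟩

amp(|b₁b₂…⟩) = product of the factor amplitudes for bits b₁, b₂, …; only kets whose every factor amplitude is nonzero survive.
|00⟩: (-1/2)(0.9683) = -0.4842
|01⟩: (-1/2)(0.1127 + 0.223i) = (-0.05635 - 0.1115i)
|10⟩: (0.4179 - 0.7585i)(0.9683) = (0.4047 - 0.7345i)
|11⟩: (0.4179 - 0.7585i)(0.1127 + 0.223i) = (0.2162 + 0.007709i)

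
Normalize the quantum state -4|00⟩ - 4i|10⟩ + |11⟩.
-0.6963|00⟩ - 0.6963i|10⟩ + 0.1741|11⟩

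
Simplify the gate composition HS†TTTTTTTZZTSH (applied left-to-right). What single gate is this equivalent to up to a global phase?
I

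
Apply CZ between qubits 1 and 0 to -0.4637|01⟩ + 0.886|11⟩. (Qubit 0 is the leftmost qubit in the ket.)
-0.4637|01⟩ - 0.886|11⟩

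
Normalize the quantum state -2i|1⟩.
-i|1⟩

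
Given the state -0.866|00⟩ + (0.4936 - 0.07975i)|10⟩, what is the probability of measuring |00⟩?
0.75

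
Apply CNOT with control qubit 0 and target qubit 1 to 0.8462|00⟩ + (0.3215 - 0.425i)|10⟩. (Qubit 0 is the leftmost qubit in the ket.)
0.8462|00⟩ + (0.3215 - 0.425i)|11⟩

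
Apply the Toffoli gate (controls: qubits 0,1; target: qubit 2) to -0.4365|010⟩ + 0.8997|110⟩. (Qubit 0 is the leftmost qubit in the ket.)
-0.4365|010⟩ + 0.8997|111⟩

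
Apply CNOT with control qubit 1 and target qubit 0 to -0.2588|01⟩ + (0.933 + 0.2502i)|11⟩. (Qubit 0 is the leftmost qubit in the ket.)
(0.933 + 0.2502i)|01⟩ - 0.2588|11⟩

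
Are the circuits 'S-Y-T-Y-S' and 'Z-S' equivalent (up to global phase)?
No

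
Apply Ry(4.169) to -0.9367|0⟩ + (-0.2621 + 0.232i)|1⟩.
(0.6886 - 0.2021i)|0⟩ + (-0.687 - 0.114i)|1⟩

Ry(4.169) = [[cos(θ/2), −sin(θ/2)], [sin(θ/2), cos(θ/2)]]; θ = 4.169, cos(θ/2) ≈ -0.491406, sin(θ/2) ≈ 0.87093.
With a = amp(|0⟩) = -0.9367 and b = amp(|1⟩) = (-0.2621 + 0.232i):
new amp(|0⟩) = (-0.491406)·a + (-0.87093)·b = (0.6886 - 0.2021i)
new amp(|1⟩) = (0.87093)·a + (-0.491406)·b = (-0.687 - 0.114i)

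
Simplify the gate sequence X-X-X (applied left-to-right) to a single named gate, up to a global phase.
X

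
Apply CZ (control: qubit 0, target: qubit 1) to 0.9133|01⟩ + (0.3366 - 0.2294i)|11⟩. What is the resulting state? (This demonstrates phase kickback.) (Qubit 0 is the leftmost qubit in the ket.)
0.9133|01⟩ + (-0.3366 + 0.2294i)|11⟩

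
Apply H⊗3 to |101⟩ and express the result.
1/√8|000⟩ - 1/√8|001⟩ + 1/√8|010⟩ - 1/√8|011⟩ - 1/√8|100⟩ + 1/√8|101⟩ - 1/√8|110⟩ + 1/√8|111⟩

H⊗3 gives amp(|y⟩) = (1/2√2) Σ_x (−1)^(x·y) amp(|x⟩), where x·y is the number of positions in which both x and y have a 1.
|000⟩: (1)/(2√2) = 1/√8
|001⟩: (-1)/(2√2) = -1/√8
|010⟩: (1)/(2√2) = 1/√8
|011⟩: (-1)/(2√2) = -1/√8
|100⟩: (-1)/(2√2) = -1/√8
|101⟩: (1)/(2√2) = 1/√8
|110⟩: (-1)/(2√2) = -1/√8
|111⟩: (1)/(2√2) = 1/√8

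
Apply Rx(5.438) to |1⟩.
-0.4101i|0⟩ - 0.912|1⟩

Rx(5.438) = [[cos(θ/2), −i·sin(θ/2)], [−i·sin(θ/2), cos(θ/2)]]; θ = 5.438, cos(θ/2) ≈ -0.912029, sin(θ/2) ≈ 0.410126.
With a = amp(|0⟩) = 0 and b = amp(|1⟩) = 1:
new amp(|0⟩) = (-0.912029)·a + (-0.410126i)·b = -0.4101i
new amp(|1⟩) = (-0.410126i)·a + (-0.912029)·b = -0.912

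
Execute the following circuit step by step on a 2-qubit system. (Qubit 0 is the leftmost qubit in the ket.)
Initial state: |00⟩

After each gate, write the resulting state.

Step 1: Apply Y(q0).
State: i|10⟩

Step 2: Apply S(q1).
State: i|10⟩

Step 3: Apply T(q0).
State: (-1/√2 + (1/√2)i)|10⟩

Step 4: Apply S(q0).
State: (-1/√2 - (1/√2)i)|10⟩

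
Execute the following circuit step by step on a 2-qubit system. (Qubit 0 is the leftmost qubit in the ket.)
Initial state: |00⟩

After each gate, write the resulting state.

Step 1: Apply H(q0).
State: 1/√2|00⟩ + 1/√2|10⟩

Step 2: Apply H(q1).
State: 1/2|00⟩ + 1/2|01⟩ + 1/2|10⟩ + 1/2|11⟩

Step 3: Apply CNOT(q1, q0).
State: 1/2|00⟩ + 1/2|01⟩ + 1/2|10⟩ + 1/2|11⟩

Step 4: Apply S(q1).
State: 1/2|00⟩ + (1/2)i|01⟩ + 1/2|10⟩ + (1/2)i|11⟩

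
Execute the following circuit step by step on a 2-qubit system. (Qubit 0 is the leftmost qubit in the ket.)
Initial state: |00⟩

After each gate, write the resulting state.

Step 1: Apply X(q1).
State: |01⟩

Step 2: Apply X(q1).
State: |00⟩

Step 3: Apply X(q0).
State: |10⟩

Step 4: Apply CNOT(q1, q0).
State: |10⟩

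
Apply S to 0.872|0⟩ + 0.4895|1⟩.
0.872|0⟩ + 0.4895i|1⟩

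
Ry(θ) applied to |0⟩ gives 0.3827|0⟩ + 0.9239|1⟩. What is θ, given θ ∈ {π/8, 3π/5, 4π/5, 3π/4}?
3π/4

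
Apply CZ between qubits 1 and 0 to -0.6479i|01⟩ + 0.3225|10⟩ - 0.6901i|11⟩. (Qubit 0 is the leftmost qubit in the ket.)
-0.6479i|01⟩ + 0.3225|10⟩ + 0.6901i|11⟩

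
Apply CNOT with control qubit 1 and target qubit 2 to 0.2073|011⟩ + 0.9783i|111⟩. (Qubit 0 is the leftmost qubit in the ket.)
0.2073|010⟩ + 0.9783i|110⟩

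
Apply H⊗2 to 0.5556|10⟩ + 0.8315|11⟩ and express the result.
0.6936|00⟩ - 0.138|01⟩ - 0.6936|10⟩ + 0.138|11⟩

H⊗2 gives amp(|y⟩) = (1/2) Σ_x (−1)^(x·y) amp(|x⟩), where x·y is the number of positions in which both x and y have a 1.
|00⟩: (0.5556 + 0.8315)/2 = 0.6936
|01⟩: (0.5556 - 0.8315)/2 = -0.138
|10⟩: (-0.5556 - 0.8315)/2 = -0.6936
|11⟩: (-0.5556 + 0.8315)/2 = 0.138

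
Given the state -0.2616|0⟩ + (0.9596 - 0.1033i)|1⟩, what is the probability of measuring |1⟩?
0.9315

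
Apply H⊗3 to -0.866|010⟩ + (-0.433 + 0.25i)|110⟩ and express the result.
(-0.4593 + 0.08839i)|000⟩ + (-0.4593 + 0.08839i)|001⟩ + (0.4593 - 0.08839i)|010⟩ + (0.4593 - 0.08839i)|011⟩ + (-0.1531 - 0.08839i)|100⟩ + (-0.1531 - 0.08839i)|101⟩ + (0.1531 + 0.08839i)|110⟩ + (0.1531 + 0.08839i)|111⟩

H⊗3 gives amp(|y⟩) = (1/2√2) Σ_x (−1)^(x·y) amp(|x⟩), where x·y is the number of positions in which both x and y have a 1.
|000⟩: (-0.866 + (-0.433 + 0.25i))/(2√2) = (-0.4593 + 0.08839i)
|001⟩: (-0.866 + (-0.433 + 0.25i))/(2√2) = (-0.4593 + 0.08839i)
|010⟩: (0.866 - (-0.433 + 0.25i))/(2√2) = (0.4593 - 0.08839i)
|011⟩: (0.866 - (-0.433 + 0.25i))/(2√2) = (0.4593 - 0.08839i)
|100⟩: (-0.866 - (-0.433 + 0.25i))/(2√2) = (-0.1531 - 0.08839i)
|101⟩: (-0.866 - (-0.433 + 0.25i))/(2√2) = (-0.1531 - 0.08839i)
|110⟩: (0.866 + (-0.433 + 0.25i))/(2√2) = (0.1531 + 0.08839i)
|111⟩: (0.866 + (-0.433 + 0.25i))/(2√2) = (0.1531 + 0.08839i)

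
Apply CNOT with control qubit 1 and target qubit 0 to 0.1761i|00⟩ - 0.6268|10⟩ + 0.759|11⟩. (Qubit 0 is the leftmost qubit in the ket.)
0.1761i|00⟩ + 0.759|01⟩ - 0.6268|10⟩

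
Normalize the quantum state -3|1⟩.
-|1⟩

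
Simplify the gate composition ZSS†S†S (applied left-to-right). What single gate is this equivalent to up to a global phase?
Z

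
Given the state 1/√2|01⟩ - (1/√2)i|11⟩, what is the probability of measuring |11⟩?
1/2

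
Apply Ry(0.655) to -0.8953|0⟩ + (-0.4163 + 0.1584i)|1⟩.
(-0.7138 - 0.05095i)|0⟩ + (-0.6822 + 0.15i)|1⟩

Ry(0.655) = [[cos(θ/2), −sin(θ/2)], [sin(θ/2), cos(θ/2)]]; θ = 0.655, cos(θ/2) ≈ 0.946849, sin(θ/2) ≈ 0.321677.
With a = amp(|0⟩) = -0.8953 and b = amp(|1⟩) = (-0.4163 + 0.1584i):
new amp(|0⟩) = (0.946849)·a + (-0.321677)·b = (-0.7138 - 0.05095i)
new amp(|1⟩) = (0.321677)·a + (0.946849)·b = (-0.6822 + 0.15i)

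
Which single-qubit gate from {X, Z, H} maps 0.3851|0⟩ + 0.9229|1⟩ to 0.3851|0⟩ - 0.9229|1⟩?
Z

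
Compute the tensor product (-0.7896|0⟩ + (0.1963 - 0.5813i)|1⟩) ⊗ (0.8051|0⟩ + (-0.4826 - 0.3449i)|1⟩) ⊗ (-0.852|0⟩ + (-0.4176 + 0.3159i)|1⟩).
0.5416|000⟩ + (0.2655 - 0.2008i)|001⟩ + (-0.3247 - 0.232i)|010⟩ + (-0.2452 + 0.006651i)|011⟩ + (-0.1347 + 0.3987i)|100⟩ + (0.08184 + 0.2454i)|101⟩ + (0.2515 - 0.1813i)|110⟩ + (0.05605 - 0.1821i)|111⟩

amp(|b₁b₂…⟩) = product of the factor amplitudes for bits b₁, b₂, …; only kets whose every factor amplitude is nonzero survive.
|000⟩: (-0.7896)(0.8051)(-0.852) = 0.5416
|001⟩: (-0.7896)(0.8051)(-0.4176 + 0.3159i) = (0.2655 - 0.2008i)
|010⟩: (-0.7896)(-0.4826 - 0.3449i)(-0.852) = (-0.3247 - 0.232i)
|011⟩: (-0.7896)(-0.4826 - 0.3449i)(-0.4176 + 0.3159i) = (-0.2452 + 0.006651i)
|100⟩: (0.1963 - 0.5813i)(0.8051)(-0.852) = (-0.1347 + 0.3987i)
|101⟩: (0.1963 - 0.5813i)(0.8051)(-0.4176 + 0.3159i) = (0.08184 + 0.2454i)
|110⟩: (0.1963 - 0.5813i)(-0.4826 - 0.3449i)(-0.852) = (0.2515 - 0.1813i)
|111⟩: (0.1963 - 0.5813i)(-0.4826 - 0.3449i)(-0.4176 + 0.3159i) = (0.05605 - 0.1821i)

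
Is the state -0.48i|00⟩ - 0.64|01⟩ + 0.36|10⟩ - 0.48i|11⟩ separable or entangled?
Separable

Writing the state as a|00⟩ + b|01⟩ + c|10⟩ + d|11⟩, it is a product state iff ad − bc = 0.
Here (a, b, c, d) = (-0.48i, -0.64, 0.36, -0.48i): ad − bc = (-0.48i)(-0.48i) − (-0.64)(0.36) = 0, so the state is separable.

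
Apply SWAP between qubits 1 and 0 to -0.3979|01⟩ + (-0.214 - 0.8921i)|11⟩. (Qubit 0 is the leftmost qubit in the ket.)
-0.3979|10⟩ + (-0.214 - 0.8921i)|11⟩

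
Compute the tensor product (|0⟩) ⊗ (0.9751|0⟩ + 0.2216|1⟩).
0.9751|00⟩ + 0.2216|01⟩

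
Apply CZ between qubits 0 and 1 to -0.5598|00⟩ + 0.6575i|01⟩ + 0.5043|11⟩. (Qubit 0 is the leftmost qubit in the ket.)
-0.5598|00⟩ + 0.6575i|01⟩ - 0.5043|11⟩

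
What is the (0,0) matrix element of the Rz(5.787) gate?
(-0.9694 - 0.2456i)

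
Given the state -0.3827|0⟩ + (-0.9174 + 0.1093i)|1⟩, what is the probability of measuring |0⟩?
0.1465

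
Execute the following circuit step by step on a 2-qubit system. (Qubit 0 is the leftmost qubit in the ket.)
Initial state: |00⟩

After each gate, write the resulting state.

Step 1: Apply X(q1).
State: |01⟩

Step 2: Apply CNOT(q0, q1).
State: |01⟩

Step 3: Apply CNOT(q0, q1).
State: |01⟩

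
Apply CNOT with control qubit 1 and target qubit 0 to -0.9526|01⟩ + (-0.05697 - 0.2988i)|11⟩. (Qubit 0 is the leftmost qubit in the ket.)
(-0.05697 - 0.2988i)|01⟩ - 0.9526|11⟩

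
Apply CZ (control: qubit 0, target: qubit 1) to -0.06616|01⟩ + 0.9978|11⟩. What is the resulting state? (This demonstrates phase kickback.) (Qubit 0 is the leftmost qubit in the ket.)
-0.06616|01⟩ - 0.9978|11⟩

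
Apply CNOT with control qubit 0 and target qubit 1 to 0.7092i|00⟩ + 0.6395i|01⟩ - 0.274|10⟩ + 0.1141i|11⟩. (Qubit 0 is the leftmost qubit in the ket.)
0.7092i|00⟩ + 0.6395i|01⟩ + 0.1141i|10⟩ - 0.274|11⟩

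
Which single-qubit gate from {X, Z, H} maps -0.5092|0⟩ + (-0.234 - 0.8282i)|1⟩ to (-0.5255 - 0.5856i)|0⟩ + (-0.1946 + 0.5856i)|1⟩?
H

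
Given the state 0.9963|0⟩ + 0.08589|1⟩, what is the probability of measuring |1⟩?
0.007377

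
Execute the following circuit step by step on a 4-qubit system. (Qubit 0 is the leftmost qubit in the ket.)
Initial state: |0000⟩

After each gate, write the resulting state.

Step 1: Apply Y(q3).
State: i|0001⟩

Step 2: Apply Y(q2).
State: -|0011⟩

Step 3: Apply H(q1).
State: -1/√2|0011⟩ - 1/√2|0111⟩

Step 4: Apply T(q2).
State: (-1/2 - (1/2)i)|0011⟩ + (-1/2 - (1/2)i)|0111⟩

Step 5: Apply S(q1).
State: (-1/2 - (1/2)i)|0011⟩ + (1/2 - (1/2)i)|0111⟩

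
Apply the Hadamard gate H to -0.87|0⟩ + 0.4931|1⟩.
-0.2665|0⟩ - 0.9639|1⟩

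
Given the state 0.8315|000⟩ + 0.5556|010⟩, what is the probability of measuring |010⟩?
0.3087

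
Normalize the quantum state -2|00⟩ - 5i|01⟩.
-0.3714|00⟩ - 0.9285i|01⟩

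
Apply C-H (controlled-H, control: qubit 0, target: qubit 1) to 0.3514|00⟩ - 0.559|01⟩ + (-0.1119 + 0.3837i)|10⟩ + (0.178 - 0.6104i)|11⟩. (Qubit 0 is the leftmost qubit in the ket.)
0.3514|00⟩ - 0.559|01⟩ + (0.04674 - 0.1603i)|10⟩ + (-0.205 + 0.7029i)|11⟩

C-H leaves the control-|0⟩ kets |00⟩, |01⟩ unchanged and applies H to qubit 1 on the control-|1⟩ pair (|10⟩, |11⟩).
H = [[1/√2, 1/√2], [1/√2, -1/√2]].
With a = amp(|10⟩) = (-0.1119 + 0.3837i) and b = amp(|11⟩) = (0.178 - 0.6104i):
new amp(|10⟩) = (1/√2)·a + (1/√2)·b = (0.04674 - 0.1603i)
new amp(|11⟩) = (1/√2)·a + (-1/√2)·b = (-0.205 + 0.7029i)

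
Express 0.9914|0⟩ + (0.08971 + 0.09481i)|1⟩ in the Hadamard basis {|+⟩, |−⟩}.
(0.7645 + 0.06704i)|+⟩ + (0.6376 - 0.06704i)|−⟩

With |ψ⟩ = α|0⟩ + β|1⟩, the Hadamard-basis coefficients are ⟨+|ψ⟩ = (α + β)/√2 and ⟨−|ψ⟩ = (α − β)/√2.
Here α = 0.9914, β = (0.08971 + 0.09481i): (α + β)/√2 = (0.7645 + 0.06704i), (α − β)/√2 = (0.6376 - 0.06704i).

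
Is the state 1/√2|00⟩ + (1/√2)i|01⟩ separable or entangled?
Separable

Writing the state as a|00⟩ + b|01⟩ + c|10⟩ + d|11⟩, it is a product state iff ad − bc = 0.
Here (a, b, c, d) = (1/√2, (1/√2)i, 0, 0): ad − bc = (1/√2)(0) − ((1/√2)i)(0) = 0, so the state is separable.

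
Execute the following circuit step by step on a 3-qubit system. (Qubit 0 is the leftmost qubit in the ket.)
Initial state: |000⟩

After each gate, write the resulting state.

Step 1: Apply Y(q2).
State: i|001⟩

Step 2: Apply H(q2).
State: (1/√2)i|000⟩ - (1/√2)i|001⟩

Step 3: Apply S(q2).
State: (1/√2)i|000⟩ + 1/√2|001⟩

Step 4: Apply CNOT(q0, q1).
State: (1/√2)i|000⟩ + 1/√2|001⟩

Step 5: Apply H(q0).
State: (1/2)i|000⟩ + 1/2|001⟩ + (1/2)i|100⟩ + 1/2|101⟩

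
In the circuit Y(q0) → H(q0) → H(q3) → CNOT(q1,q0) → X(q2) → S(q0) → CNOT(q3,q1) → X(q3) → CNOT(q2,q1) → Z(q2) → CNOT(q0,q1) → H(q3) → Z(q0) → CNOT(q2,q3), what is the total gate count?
14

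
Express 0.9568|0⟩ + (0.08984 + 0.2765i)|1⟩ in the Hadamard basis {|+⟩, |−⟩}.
(0.7401 + 0.1955i)|+⟩ + (0.613 - 0.1955i)|−⟩

With |ψ⟩ = α|0⟩ + β|1⟩, the Hadamard-basis coefficients are ⟨+|ψ⟩ = (α + β)/√2 and ⟨−|ψ⟩ = (α − β)/√2.
Here α = 0.9568, β = (0.08984 + 0.2765i): (α + β)/√2 = (0.7401 + 0.1955i), (α − β)/√2 = (0.613 - 0.1955i).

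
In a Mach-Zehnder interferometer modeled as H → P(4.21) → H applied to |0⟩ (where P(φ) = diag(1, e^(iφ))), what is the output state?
(0.2592 - 0.4382i)|0⟩ + (0.7408 + 0.4382i)|1⟩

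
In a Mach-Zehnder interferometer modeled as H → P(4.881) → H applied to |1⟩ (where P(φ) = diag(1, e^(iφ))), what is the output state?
(0.4161 + 0.4929i)|0⟩ + (0.5839 - 0.4929i)|1⟩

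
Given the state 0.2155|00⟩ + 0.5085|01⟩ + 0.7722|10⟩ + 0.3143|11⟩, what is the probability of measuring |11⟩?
0.09878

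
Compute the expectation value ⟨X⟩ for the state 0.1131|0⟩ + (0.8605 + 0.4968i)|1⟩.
0.1946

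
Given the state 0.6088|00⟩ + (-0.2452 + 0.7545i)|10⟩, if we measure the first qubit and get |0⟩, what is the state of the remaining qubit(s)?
|0⟩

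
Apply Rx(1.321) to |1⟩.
-0.6135i|0⟩ + 0.7897|1⟩

Rx(1.321) = [[cos(θ/2), −i·sin(θ/2)], [−i·sin(θ/2), cos(θ/2)]]; θ = 1.321, cos(θ/2) ≈ 0.789686, sin(θ/2) ≈ 0.613512.
With a = amp(|0⟩) = 0 and b = amp(|1⟩) = 1:
new amp(|0⟩) = (0.789686)·a + (-0.613512i)·b = -0.6135i
new amp(|1⟩) = (-0.613512i)·a + (0.789686)·b = 0.7897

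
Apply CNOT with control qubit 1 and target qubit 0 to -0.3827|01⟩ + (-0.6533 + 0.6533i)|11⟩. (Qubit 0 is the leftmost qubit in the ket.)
(-0.6533 + 0.6533i)|01⟩ - 0.3827|11⟩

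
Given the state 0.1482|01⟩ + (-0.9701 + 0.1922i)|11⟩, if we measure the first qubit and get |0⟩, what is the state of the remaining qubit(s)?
|1⟩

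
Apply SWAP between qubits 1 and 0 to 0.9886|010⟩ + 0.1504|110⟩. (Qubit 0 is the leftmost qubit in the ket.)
0.9886|100⟩ + 0.1504|110⟩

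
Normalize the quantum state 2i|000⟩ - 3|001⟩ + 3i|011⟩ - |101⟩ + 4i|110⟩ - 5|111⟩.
0.25i|000⟩ - 0.375|001⟩ + 0.375i|011⟩ - 0.125|101⟩ + (1/2)i|110⟩ - 0.625|111⟩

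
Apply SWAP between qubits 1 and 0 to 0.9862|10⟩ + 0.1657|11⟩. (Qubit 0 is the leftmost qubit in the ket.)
0.9862|01⟩ + 0.1657|11⟩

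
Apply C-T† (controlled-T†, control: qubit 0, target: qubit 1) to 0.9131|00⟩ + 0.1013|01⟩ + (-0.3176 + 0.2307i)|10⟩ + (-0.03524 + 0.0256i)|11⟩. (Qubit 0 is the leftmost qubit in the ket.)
0.9131|00⟩ + 0.1013|01⟩ + (-0.3176 + 0.2307i)|10⟩ + (-0.006817 + 0.04302i)|11⟩

C-T† leaves the control-|0⟩ kets |00⟩, |01⟩ unchanged and applies T† to qubit 1 on the control-|1⟩ pair (|10⟩, |11⟩).
T† = [[1, 0], [0, (1/√2 - (1/√2)i)]].
With a = amp(|10⟩) = (-0.3176 + 0.2307i) and b = amp(|11⟩) = (-0.03524 + 0.0256i):
new amp(|10⟩) = (1)·a = (-0.3176 + 0.2307i)
new amp(|11⟩) = (1/√2 - (1/√2)i)·b = (-0.006817 + 0.04302i)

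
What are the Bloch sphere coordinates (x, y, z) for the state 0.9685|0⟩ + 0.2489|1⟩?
(0.4821, 0, 0.876)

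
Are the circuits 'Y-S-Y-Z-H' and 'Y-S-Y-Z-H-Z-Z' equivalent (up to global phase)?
Yes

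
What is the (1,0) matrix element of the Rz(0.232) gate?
0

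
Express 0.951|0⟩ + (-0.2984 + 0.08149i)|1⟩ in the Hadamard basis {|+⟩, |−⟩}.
(0.4615 + 0.05762i)|+⟩ + (0.8835 - 0.05762i)|−⟩

With |ψ⟩ = α|0⟩ + β|1⟩, the Hadamard-basis coefficients are ⟨+|ψ⟩ = (α + β)/√2 and ⟨−|ψ⟩ = (α − β)/√2.
Here α = 0.951, β = (-0.2984 + 0.08149i): (α + β)/√2 = (0.4615 + 0.05762i), (α − β)/√2 = (0.8835 - 0.05762i).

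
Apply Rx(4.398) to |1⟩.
-0.8091i|0⟩ - 0.5877|1⟩

Rx(4.398) = [[cos(θ/2), −i·sin(θ/2)], [−i·sin(θ/2), cos(θ/2)]]; θ = 4.398, cos(θ/2) ≈ -0.587692, sin(θ/2) ≈ 0.809085.
With a = amp(|0⟩) = 0 and b = amp(|1⟩) = 1:
new amp(|0⟩) = (-0.587692)·a + (-0.809085i)·b = -0.8091i
new amp(|1⟩) = (-0.809085i)·a + (-0.587692)·b = -0.5877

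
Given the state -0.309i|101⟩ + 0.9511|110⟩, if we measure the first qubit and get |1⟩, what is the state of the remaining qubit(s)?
-0.309i|01⟩ + 0.9511|10⟩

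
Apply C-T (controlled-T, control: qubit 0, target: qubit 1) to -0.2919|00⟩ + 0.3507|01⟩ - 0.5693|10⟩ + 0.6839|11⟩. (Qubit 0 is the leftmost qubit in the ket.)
-0.2919|00⟩ + 0.3507|01⟩ - 0.5693|10⟩ + (0.4836 + 0.4836i)|11⟩

C-T leaves the control-|0⟩ kets |00⟩, |01⟩ unchanged and applies T to qubit 1 on the control-|1⟩ pair (|10⟩, |11⟩).
T = [[1, 0], [0, (1/√2 + (1/√2)i)]].
With a = amp(|10⟩) = -0.5693 and b = amp(|11⟩) = 0.6839:
new amp(|10⟩) = (1)·a = -0.5693
new amp(|11⟩) = (1/√2 + (1/√2)i)·b = (0.4836 + 0.4836i)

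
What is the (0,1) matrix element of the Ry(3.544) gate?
-0.9798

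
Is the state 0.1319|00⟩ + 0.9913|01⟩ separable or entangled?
Separable

Writing the state as a|00⟩ + b|01⟩ + c|10⟩ + d|11⟩, it is a product state iff ad − bc = 0.
Here (a, b, c, d) = (0.1319, 0.9913, 0, 0): ad − bc = (0.1319)(0) − (0.9913)(0) = 0, so the state is separable.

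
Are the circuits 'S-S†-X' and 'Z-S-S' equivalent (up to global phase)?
No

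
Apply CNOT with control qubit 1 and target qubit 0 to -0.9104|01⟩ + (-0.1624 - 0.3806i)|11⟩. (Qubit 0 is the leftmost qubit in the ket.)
(-0.1624 - 0.3806i)|01⟩ - 0.9104|11⟩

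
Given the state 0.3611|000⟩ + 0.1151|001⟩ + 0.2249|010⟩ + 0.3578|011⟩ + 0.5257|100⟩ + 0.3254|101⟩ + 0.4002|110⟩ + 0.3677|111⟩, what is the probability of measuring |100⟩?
0.2764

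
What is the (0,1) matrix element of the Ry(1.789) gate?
-0.7799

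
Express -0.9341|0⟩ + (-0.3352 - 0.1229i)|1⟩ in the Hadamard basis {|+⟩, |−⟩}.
(-0.8975 - 0.0869i)|+⟩ + (-0.4235 + 0.0869i)|−⟩

With |ψ⟩ = α|0⟩ + β|1⟩, the Hadamard-basis coefficients are ⟨+|ψ⟩ = (α + β)/√2 and ⟨−|ψ⟩ = (α − β)/√2.
Here α = -0.9341, β = (-0.3352 - 0.1229i): (α + β)/√2 = (-0.8975 - 0.0869i), (α − β)/√2 = (-0.4235 + 0.0869i).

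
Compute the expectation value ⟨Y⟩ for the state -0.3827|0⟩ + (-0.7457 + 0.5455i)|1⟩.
-0.4175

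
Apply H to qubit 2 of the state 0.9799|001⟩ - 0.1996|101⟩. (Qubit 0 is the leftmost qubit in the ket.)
0.6929|000⟩ - 0.6929|001⟩ - 0.1411|100⟩ + 0.1411|101⟩

H on qubit 2 mixes each pair of kets that differ only in qubit 2: amplitudes (a, b) of (|…0…⟩, |…1…⟩) become ((a + b)/√2, (a − b)/√2). Kets absent from the input have amplitude 0.
(|000⟩, |001⟩): (a, b) = (0, 0.9799) → (0.6929, -0.6929)
(|100⟩, |101⟩): (a, b) = (0, -0.1996) → (-0.1411, 0.1411)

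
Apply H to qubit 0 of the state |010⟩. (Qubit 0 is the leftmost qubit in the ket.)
1/√2|010⟩ + 1/√2|110⟩

H on qubit 0 mixes each pair of kets that differ only in qubit 0: amplitudes (a, b) of (|…0…⟩, |…1…⟩) become ((a + b)/√2, (a − b)/√2). Kets absent from the input have amplitude 0.
(|010⟩, |110⟩): (a, b) = (1, 0) → (1/√2, 1/√2)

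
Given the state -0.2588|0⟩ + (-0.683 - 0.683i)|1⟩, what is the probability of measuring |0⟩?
0.06698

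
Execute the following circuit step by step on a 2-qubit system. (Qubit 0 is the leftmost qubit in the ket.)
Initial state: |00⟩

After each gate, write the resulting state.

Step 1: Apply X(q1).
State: |01⟩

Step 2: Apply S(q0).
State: |01⟩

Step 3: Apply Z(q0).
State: |01⟩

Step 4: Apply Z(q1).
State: -|01⟩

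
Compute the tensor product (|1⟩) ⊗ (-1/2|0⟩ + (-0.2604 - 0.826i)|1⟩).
-1/2|10⟩ + (-0.2604 - 0.826i)|11⟩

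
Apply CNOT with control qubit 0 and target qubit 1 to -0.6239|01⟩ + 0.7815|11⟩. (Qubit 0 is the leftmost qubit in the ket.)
-0.6239|01⟩ + 0.7815|10⟩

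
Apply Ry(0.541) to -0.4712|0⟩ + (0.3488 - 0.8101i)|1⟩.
(-0.5473 + 0.2165i)|0⟩ + (0.2102 - 0.7806i)|1⟩

Ry(0.541) = [[cos(θ/2), −sin(θ/2)], [sin(θ/2), cos(θ/2)]]; θ = 0.541, cos(θ/2) ≈ 0.963637, sin(θ/2) ≈ 0.267213.
With a = amp(|0⟩) = -0.4712 and b = amp(|1⟩) = (0.3488 - 0.8101i):
new amp(|0⟩) = (0.963637)·a + (-0.267213)·b = (-0.5473 + 0.2165i)
new amp(|1⟩) = (0.267213)·a + (0.963637)·b = (0.2102 - 0.7806i)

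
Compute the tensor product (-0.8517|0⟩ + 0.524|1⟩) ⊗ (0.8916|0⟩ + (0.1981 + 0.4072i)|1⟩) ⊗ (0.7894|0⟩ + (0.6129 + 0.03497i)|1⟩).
-0.5995|000⟩ + (-0.4654 - 0.02656i)|001⟩ + (-0.1332 - 0.2738i)|010⟩ + (-0.09128 - 0.2185i)|011⟩ + 0.3688|100⟩ + (0.2863 + 0.01634i)|101⟩ + (0.08194 + 0.1684i)|110⟩ + (0.05616 + 0.1344i)|111⟩

amp(|b₁b₂…⟩) = product of the factor amplitudes for bits b₁, b₂, …; only kets whose every factor amplitude is nonzero survive.
|000⟩: (-0.8517)(0.8916)(0.7894) = -0.5995
|001⟩: (-0.8517)(0.8916)(0.6129 + 0.03497i) = (-0.4654 - 0.02656i)
|010⟩: (-0.8517)(0.1981 + 0.4072i)(0.7894) = (-0.1332 - 0.2738i)
|011⟩: (-0.8517)(0.1981 + 0.4072i)(0.6129 + 0.03497i) = (-0.09128 - 0.2185i)
|100⟩: (0.524)(0.8916)(0.7894) = 0.3688
|101⟩: (0.524)(0.8916)(0.6129 + 0.03497i) = (0.2863 + 0.01634i)
|110⟩: (0.524)(0.1981 + 0.4072i)(0.7894) = (0.08194 + 0.1684i)
|111⟩: (0.524)(0.1981 + 0.4072i)(0.6129 + 0.03497i) = (0.05616 + 0.1344i)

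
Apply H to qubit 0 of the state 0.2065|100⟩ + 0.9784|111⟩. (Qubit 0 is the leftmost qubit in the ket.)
0.146|000⟩ + 0.6918|011⟩ - 0.146|100⟩ - 0.6918|111⟩

H on qubit 0 mixes each pair of kets that differ only in qubit 0: amplitudes (a, b) of (|…0…⟩, |…1…⟩) become ((a + b)/√2, (a − b)/√2). Kets absent from the input have amplitude 0.
(|000⟩, |100⟩): (a, b) = (0, 0.2065) → (0.146, -0.146)
(|011⟩, |111⟩): (a, b) = (0, 0.9784) → (0.6918, -0.6918)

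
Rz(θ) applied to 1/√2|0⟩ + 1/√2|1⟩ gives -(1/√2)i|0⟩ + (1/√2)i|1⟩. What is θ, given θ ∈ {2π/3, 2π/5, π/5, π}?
π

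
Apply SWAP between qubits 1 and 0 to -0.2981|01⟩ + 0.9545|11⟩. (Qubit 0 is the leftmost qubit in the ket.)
-0.2981|10⟩ + 0.9545|11⟩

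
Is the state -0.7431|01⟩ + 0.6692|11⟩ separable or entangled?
Separable

Writing the state as a|00⟩ + b|01⟩ + c|10⟩ + d|11⟩, it is a product state iff ad − bc = 0.
Here (a, b, c, d) = (0, -0.7431, 0, 0.6692): ad − bc = (0)(0.6692) − (-0.7431)(0) = 0, so the state is separable.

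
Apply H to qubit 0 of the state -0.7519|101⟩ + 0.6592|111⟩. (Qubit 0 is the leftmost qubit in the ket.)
-0.5317|001⟩ + 0.4661|011⟩ + 0.5317|101⟩ - 0.4661|111⟩

H on qubit 0 mixes each pair of kets that differ only in qubit 0: amplitudes (a, b) of (|…0…⟩, |…1…⟩) become ((a + b)/√2, (a − b)/√2). Kets absent from the input have amplitude 0.
(|001⟩, |101⟩): (a, b) = (0, -0.7519) → (-0.5317, 0.5317)
(|011⟩, |111⟩): (a, b) = (0, 0.6592) → (0.4661, -0.4661)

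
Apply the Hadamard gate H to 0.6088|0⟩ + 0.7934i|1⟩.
(0.4305 + 0.561i)|0⟩ + (0.4305 - 0.561i)|1⟩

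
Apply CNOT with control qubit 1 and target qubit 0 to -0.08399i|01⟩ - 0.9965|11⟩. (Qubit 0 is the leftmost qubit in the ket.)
-0.9965|01⟩ - 0.08399i|11⟩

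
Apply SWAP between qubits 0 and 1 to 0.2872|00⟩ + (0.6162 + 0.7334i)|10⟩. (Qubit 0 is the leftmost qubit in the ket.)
0.2872|00⟩ + (0.6162 + 0.7334i)|01⟩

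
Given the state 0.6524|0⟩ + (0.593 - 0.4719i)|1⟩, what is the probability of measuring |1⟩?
0.5743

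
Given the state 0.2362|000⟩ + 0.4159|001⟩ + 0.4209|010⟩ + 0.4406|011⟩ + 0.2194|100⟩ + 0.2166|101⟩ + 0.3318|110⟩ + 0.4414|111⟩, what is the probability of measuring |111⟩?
0.1948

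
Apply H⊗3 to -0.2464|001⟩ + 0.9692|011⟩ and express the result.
0.2555|000⟩ - 0.2555|001⟩ - 0.4298|010⟩ + 0.4298|011⟩ + 0.2555|100⟩ - 0.2555|101⟩ - 0.4298|110⟩ + 0.4298|111⟩

H⊗3 gives amp(|y⟩) = (1/2√2) Σ_x (−1)^(x·y) amp(|x⟩), where x·y is the number of positions in which both x and y have a 1.
|000⟩: (-0.2464 + 0.9692)/(2√2) = 0.2555
|001⟩: (0.2464 - 0.9692)/(2√2) = -0.2555
|010⟩: (-0.2464 - 0.9692)/(2√2) = -0.4298
|011⟩: (0.2464 + 0.9692)/(2√2) = 0.4298
|100⟩: (-0.2464 + 0.9692)/(2√2) = 0.2555
|101⟩: (0.2464 - 0.9692)/(2√2) = -0.2555
|110⟩: (-0.2464 - 0.9692)/(2√2) = -0.4298
|111⟩: (0.2464 + 0.9692)/(2√2) = 0.4298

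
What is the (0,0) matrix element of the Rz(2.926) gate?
(0.1076 - 0.9942i)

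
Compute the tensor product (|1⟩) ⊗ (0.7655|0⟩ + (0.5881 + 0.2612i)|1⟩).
0.7655|10⟩ + (0.5881 + 0.2612i)|11⟩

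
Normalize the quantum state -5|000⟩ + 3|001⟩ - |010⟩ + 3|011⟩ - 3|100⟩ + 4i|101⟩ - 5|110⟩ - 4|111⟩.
-0.4767|000⟩ + 0.286|001⟩ - 0.09535|010⟩ + 0.286|011⟩ - 0.286|100⟩ + 0.3814i|101⟩ - 0.4767|110⟩ - 0.3814|111⟩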